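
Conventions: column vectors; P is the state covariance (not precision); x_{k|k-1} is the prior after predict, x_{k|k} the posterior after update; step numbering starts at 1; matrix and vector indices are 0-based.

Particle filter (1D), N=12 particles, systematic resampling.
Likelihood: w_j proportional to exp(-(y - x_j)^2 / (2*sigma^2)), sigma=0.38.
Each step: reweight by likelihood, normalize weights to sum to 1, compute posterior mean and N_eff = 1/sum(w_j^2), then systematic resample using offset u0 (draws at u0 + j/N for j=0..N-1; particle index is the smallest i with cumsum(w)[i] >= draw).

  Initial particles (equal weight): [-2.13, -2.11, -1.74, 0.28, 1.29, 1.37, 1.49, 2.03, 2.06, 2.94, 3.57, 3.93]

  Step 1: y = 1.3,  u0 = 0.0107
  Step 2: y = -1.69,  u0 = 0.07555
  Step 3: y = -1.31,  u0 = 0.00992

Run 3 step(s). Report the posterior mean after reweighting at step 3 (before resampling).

step 1: w=[0.0000, 0.0000, 0.0000, 0.0086, 0.3138, 0.3086, 0.2770, 0.0496, 0.0425, 0.0000, 0.0000, 0.0000]  mean=1.4309  Neff=3.6398  idx=[4, 4, 4, 4, 5, 5, 5, 5, 6, 6, 6, 7]
step 2: w=[0.2086, 0.2086, 0.2086, 0.2086, 0.0392, 0.0392, 0.0392, 0.0392, 0.0029, 0.0029, 0.0029, 0.0000]  mean=1.3043  Neff=5.5465  idx=[0, 0, 1, 1, 1, 2, 2, 3, 3, 3, 5, 8]
step 3: w=[0.0975, 0.0975, 0.0975, 0.0975, 0.0975, 0.0975, 0.0975, 0.0975, 0.0975, 0.0975, 0.0226, 0.0023]  mean=1.2923  Neff=10.4606  idx=[0, 0, 1, 2, 3, 4, 5, 6, 6, 7, 8, 9]

post_mean = 1.2923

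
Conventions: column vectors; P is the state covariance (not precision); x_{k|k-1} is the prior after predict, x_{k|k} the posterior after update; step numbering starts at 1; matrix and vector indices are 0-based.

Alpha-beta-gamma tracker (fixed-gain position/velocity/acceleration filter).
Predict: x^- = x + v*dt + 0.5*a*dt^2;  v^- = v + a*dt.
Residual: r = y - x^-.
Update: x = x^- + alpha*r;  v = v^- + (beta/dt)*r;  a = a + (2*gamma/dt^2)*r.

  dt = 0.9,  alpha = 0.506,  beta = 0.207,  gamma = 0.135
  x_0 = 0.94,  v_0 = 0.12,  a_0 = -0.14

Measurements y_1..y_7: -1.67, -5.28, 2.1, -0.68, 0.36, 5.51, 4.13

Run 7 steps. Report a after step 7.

a_post = 2.7310

step 1: x_pred=0.9913  r=-2.6613  x^+=-0.3553  v^+=-0.6181  a^+=-1.0271
step 2: x_pred=-1.3276  r=-3.9524  x^+=-3.3275  v^+=-2.4515  a^+=-2.3446
step 3: x_pred=-6.4834  r=8.5834  x^+=-2.1402  v^+=-2.5875  a^+=0.5166
step 4: x_pred=-4.2597  r=3.5797  x^+=-2.4484  v^+=-1.2992  a^+=1.7098
step 5: x_pred=-2.9252  r=3.2852  x^+=-1.2629  v^+=0.9952  a^+=2.8049
step 6: x_pred=0.7688  r=4.7412  x^+=3.1678  v^+=4.6101  a^+=4.3853
step 7: x_pred=9.0930  r=-4.9630  x^+=6.5817  v^+=7.4154  a^+=2.7310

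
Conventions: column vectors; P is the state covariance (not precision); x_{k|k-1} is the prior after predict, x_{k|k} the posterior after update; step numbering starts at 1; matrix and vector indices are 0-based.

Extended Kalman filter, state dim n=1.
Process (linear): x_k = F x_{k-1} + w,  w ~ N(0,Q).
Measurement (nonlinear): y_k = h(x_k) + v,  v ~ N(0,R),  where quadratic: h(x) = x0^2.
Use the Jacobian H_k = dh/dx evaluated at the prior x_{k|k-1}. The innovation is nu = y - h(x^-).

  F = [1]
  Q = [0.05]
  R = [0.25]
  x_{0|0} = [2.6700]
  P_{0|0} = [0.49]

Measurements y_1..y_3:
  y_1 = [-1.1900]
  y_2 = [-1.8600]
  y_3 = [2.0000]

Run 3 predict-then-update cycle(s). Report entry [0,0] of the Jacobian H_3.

step 1: x^-=[2.6700]  P^-=[0.5400]  H_jac=[5.3400]  S=[15.6484]  K=[0.1843]  nu=[-8.3189]  x^+=[1.1370]  P^+=[0.0086]
step 2: x^-=[1.1370]  P^-=[0.0586]  H_jac=[2.2741]  S=[0.5532]  K=[0.2410]  nu=[-3.1529]  x^+=[0.3772]  P^+=[0.0265]
step 3: x^-=[0.3772]  P^-=[0.0765]  H_jac=[0.7543]  S=[0.2935]  K=[0.1966]  nu=[1.8577]  x^+=[0.7424]  P^+=[0.0652]

H_jac[0,0] = 0.7543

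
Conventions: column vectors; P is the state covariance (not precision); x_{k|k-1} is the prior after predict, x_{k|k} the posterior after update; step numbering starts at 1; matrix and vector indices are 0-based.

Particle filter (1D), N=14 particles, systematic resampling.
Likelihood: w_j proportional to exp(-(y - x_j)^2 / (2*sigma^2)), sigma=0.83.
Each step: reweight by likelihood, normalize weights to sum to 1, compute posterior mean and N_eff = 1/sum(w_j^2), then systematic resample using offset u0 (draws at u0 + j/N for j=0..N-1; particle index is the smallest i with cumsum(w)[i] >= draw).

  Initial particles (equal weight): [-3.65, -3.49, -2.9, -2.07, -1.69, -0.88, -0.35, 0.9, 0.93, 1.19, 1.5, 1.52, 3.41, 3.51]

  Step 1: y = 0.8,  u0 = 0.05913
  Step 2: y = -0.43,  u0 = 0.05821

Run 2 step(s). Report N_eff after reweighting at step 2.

N_eff = 7.2911

step 1: w=[0.0000, 0.0000, 0.0000, 0.0005, 0.0023, 0.0269, 0.0798, 0.2068, 0.2058, 0.1865, 0.1460, 0.1430, 0.0015, 0.0010]  mean=0.9877  Neff=5.9264  idx=[6, 7, 7, 7, 8, 8, 8, 9, 9, 9, 10, 10, 11, 11]
step 2: w=[0.3001, 0.0835, 0.0835, 0.0835, 0.0787, 0.0787, 0.0787, 0.0449, 0.0449, 0.0449, 0.0202, 0.0202, 0.0191, 0.0191]  mean=0.6189  Neff=7.2911  idx=[0, 0, 0, 0, 1, 2, 3, 4, 5, 5, 6, 8, 9, 13]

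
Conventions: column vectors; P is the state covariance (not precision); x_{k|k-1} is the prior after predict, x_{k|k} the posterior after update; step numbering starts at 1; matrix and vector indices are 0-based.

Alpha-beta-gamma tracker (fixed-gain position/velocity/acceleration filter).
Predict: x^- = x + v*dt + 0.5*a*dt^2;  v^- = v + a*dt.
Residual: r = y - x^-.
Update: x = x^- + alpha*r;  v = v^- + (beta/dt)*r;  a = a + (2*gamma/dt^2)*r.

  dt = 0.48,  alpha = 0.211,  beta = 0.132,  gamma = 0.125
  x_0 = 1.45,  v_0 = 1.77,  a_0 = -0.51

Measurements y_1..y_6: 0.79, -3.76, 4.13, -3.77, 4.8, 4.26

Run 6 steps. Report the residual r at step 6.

step 1: x_pred=2.2408  r=-1.4508  x^+=1.9347  v^+=1.1262  a^+=-2.0843
step 2: x_pred=2.2352  r=-5.9952  x^+=0.9702  v^+=-1.5229  a^+=-8.5895
step 3: x_pred=-0.7503  r=4.8803  x^+=0.2794  v^+=-4.3038  a^+=-3.2940
step 4: x_pred=-2.1658  r=-1.6042  x^+=-2.5043  v^+=-6.3260  a^+=-5.0346
step 5: x_pred=-6.1208  r=10.9208  x^+=-3.8165  v^+=-5.7395  a^+=6.8152
step 6: x_pred=-5.7863  r=10.0463  x^+=-3.6666  v^+=0.2946  a^+=17.7162

resid = 10.0463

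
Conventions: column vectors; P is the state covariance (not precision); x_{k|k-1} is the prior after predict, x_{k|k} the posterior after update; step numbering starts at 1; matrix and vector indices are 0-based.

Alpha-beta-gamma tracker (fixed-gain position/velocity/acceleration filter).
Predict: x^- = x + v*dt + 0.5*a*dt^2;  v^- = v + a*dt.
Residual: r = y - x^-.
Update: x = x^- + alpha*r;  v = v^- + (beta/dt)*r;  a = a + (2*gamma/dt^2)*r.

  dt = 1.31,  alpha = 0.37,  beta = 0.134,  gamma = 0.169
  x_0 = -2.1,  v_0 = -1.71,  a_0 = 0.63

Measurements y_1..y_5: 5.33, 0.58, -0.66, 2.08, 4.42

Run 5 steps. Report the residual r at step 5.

resid = -9.2427

step 1: x_pred=-3.7995  r=9.1295  x^+=-0.4216  v^+=0.0492  a^+=2.4281
step 2: x_pred=1.7263  r=-1.1463  x^+=1.3021  v^+=3.1128  a^+=2.2024
step 3: x_pred=7.2696  r=-7.9296  x^+=4.3357  v^+=5.1868  a^+=0.6406
step 4: x_pred=11.6799  r=-9.5999  x^+=8.1280  v^+=5.0439  a^+=-1.2502
step 5: x_pred=13.6627  r=-9.2427  x^+=10.2429  v^+=2.4607  a^+=-3.0707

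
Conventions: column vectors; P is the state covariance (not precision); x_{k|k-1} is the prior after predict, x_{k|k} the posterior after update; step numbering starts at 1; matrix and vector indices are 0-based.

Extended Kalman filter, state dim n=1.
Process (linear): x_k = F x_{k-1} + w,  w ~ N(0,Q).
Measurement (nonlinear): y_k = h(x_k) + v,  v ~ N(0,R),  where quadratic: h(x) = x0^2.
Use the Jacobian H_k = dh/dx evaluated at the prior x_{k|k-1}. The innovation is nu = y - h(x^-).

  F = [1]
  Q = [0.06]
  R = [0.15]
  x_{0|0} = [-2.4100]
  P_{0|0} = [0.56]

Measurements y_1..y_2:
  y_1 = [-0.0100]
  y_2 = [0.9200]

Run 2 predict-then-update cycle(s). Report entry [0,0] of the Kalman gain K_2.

K[0,0] = -0.2976

step 1: x^-=[-2.4100]  P^-=[0.6200]  H_jac=[-4.8200]  S=[14.5541]  K=[-0.2053]  nu=[-5.8181]  x^+=[-1.2154]  P^+=[0.0064]
step 2: x^-=[-1.2154]  P^-=[0.0664]  H_jac=[-2.4307]  S=[0.5423]  K=[-0.2976]  nu=[-0.5571]  x^+=[-1.0496]  P^+=[0.0184]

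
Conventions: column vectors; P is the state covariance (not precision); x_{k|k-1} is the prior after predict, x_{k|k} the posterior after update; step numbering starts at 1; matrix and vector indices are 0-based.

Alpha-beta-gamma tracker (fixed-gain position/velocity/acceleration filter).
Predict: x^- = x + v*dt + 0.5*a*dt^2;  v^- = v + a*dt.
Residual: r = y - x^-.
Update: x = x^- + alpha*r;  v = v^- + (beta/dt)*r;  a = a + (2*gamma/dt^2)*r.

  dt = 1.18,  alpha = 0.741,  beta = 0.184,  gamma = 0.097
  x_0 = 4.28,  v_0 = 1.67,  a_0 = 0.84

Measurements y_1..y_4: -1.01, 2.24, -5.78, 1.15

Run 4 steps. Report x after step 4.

x_post = -0.5231

step 1: x_pred=6.8354  r=-7.8454  x^+=1.0220  v^+=1.4378  a^+=-0.2531
step 2: x_pred=2.5424  r=-0.3024  x^+=2.3183  v^+=1.0921  a^+=-0.2952
step 3: x_pred=3.4014  r=-9.1814  x^+=-3.4020  v^+=-0.6880  a^+=-1.5744
step 4: x_pred=-5.3100  r=6.4600  x^+=-0.5231  v^+=-1.5385  a^+=-0.6744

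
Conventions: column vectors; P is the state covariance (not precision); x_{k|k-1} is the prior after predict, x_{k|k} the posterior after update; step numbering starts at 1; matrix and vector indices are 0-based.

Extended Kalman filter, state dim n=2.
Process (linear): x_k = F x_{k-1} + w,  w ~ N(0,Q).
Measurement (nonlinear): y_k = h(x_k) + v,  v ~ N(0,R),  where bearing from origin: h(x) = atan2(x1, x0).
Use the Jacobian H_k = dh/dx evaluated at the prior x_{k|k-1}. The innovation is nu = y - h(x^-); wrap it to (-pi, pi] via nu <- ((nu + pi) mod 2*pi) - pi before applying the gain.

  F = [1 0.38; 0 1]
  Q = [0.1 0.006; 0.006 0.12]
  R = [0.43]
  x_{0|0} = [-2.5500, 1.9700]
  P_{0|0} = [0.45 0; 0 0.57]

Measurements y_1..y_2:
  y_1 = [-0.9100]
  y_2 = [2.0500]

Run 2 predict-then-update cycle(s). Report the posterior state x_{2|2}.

step 1: x^-=[-1.8014, 1.9700]  P^-=[0.6323 0.2226; 0.2226 0.6900]  H_jac=[-0.2765 -0.2528]  S=[0.5535]  K=[-0.4175; -0.4263]  nu=[3.0617]  x^+=[-3.0795, 0.6648]  P^+=[0.5358 0.1241; 0.1241 0.5894]
step 2: x^-=[-2.8269, 0.6648]  P^-=[0.8153 0.3541; 0.3541 0.7094]  H_jac=[-0.0788 -0.3352]  S=[0.5335]  K=[-0.3429; -0.4981]  nu=[-0.8606]  x^+=[-2.5317, 1.0935]  P^+=[0.7525 0.2629; 0.2629 0.5771]

x_post = [-2.5317, 1.0935]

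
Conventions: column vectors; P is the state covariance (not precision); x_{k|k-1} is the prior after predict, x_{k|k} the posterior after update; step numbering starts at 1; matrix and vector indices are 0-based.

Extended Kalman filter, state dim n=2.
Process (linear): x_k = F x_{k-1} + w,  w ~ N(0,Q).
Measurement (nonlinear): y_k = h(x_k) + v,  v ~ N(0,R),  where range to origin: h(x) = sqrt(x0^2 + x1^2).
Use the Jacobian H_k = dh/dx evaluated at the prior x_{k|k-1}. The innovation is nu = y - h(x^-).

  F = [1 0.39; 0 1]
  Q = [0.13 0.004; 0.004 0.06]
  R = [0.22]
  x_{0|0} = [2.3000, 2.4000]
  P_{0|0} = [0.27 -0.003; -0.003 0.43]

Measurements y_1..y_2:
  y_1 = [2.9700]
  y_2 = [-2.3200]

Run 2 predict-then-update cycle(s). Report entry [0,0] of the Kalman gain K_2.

K[0,0] = 0.5193

step 1: x^-=[3.2360, 2.4000]  P^-=[0.4631 0.1687; 0.1687 0.4900]  H_jac=[0.8032 0.5957]  S=[0.8541]  K=[0.5532; 0.5004]  nu=[-1.0589]  x^+=[2.6503, 1.8701]  P^+=[0.2017 -0.0677; -0.0677 0.2761]
step 2: x^-=[3.3796, 1.8701]  P^-=[0.3209 0.0440; 0.0440 0.3361]  H_jac=[0.8750 0.4842]  S=[0.5817]  K=[0.5193; 0.3459]  nu=[-6.1825]  x^+=[0.1692, -0.2683]  P^+=[0.1641 -0.0605; -0.0605 0.2665]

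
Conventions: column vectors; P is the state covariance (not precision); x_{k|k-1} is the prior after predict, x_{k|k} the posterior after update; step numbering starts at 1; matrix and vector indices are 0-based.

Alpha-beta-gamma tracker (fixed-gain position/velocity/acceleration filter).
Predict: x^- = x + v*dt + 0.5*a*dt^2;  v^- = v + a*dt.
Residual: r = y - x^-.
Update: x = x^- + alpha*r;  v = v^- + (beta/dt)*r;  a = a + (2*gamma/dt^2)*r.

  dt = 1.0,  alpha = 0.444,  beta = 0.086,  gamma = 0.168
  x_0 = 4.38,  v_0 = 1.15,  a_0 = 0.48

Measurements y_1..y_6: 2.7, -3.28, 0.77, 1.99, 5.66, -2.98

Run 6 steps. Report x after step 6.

x_post = -4.6525

step 1: x_pred=5.7700  r=-3.0700  x^+=4.4069  v^+=1.3660  a^+=-0.5515
step 2: x_pred=5.4971  r=-8.7771  x^+=1.6001  v^+=0.0596  a^+=-3.5006
step 3: x_pred=-0.0906  r=0.8606  x^+=0.2915  v^+=-3.3670  a^+=-3.2115
step 4: x_pred=-4.6812  r=6.6712  x^+=-1.7192  v^+=-6.0048  a^+=-0.9699
step 5: x_pred=-8.2089  r=13.8689  x^+=-2.0511  v^+=-5.7820  a^+=3.6900
step 6: x_pred=-5.9881  r=3.0081  x^+=-4.6525  v^+=-1.8333  a^+=4.7007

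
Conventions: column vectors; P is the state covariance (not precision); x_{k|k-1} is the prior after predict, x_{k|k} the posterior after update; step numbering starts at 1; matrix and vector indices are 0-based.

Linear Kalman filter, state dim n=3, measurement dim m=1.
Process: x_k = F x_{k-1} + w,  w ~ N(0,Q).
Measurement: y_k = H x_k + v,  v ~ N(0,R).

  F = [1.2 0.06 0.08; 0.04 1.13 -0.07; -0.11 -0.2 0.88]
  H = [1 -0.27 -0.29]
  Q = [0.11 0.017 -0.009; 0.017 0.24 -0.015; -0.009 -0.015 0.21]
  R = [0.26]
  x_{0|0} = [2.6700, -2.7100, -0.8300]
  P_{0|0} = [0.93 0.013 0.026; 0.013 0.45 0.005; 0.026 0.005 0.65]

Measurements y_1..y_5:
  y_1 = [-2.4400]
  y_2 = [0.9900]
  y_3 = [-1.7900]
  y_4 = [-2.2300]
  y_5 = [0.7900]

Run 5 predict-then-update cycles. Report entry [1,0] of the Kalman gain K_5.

step 1: x^-=[2.9750, -2.8974, -0.4821]  P^-=[1.4619 0.1045 -0.0672; 0.1045 0.8195 -0.1564; -0.0672 -0.1564 0.7364]  S=[1.8016]  K=[0.8066; -0.0396; -0.1324]  nu=[-6.3371]  x^+=[-2.1364, -2.6462, 0.3569]  P^+=[0.2898 0.1621 0.1252; 0.1621 0.8167 -0.1658; 0.1252 -0.1658 0.7048]
step 2: x^-=[-2.6939, -3.1006, 1.0783]  P^-=[0.5805 0.2781 0.0776; 0.2781 1.3269 -0.4276; 0.0776 -0.4276 0.8333]  S=[0.7452]  K=[0.6481; 0.0588; -0.0652]  nu=[3.1595]  x^+=[-0.6464, -2.9147, 0.8722]  P^+=[0.2676 0.2497 0.1091; 0.2497 1.3244 -0.4247; 0.1091 -0.4247 0.8301]
step 3: x^-=[-0.8808, -3.3806, 1.4216]  P^-=[0.5582 0.4088 0.0353; 0.4088 2.0247 -0.8233; 0.0353 -0.8233 1.0484]  S=[0.6839]  K=[0.6399; 0.1474; -0.0680]  nu=[-1.4097]  x^+=[-1.7828, -3.5884, 1.5175]  P^+=[0.2782 0.3442 0.0650; 0.3442 2.0098 -0.8164; 0.0650 -0.8164 1.0452]
step 4: x^-=[-2.2333, -4.2324, 2.2492]  P^-=[0.5787 0.5528 -0.0431; 0.5528 2.9719 -1.4009; -0.0431 -1.4009 1.3931]  S=[0.6797]  K=[0.6503; 0.2304; -0.1013]  nu=[-0.4872]  x^+=[-2.5501, -4.3447, 2.2985]  P^+=[0.2913 0.4509 0.0017; 0.4509 2.9358 -1.3850; 0.0017 -1.3850 1.3861]
step 5: x^-=[-3.1369, -5.1724, 3.1722]  P^-=[0.6009 0.7153 -0.1455; 0.7153 4.2558 -2.2214; -0.1455 -2.2214 1.9114]  S=[0.6822]  K=[0.6596; 0.3084; -0.1467]  nu=[3.4503]  x^+=[-0.8611, -4.1082, 2.6662]  P^+=[0.3041 0.5765 -0.0795; 0.5765 4.1909 -2.1905; -0.0795 -2.1905 1.8967]

K[1,0] = 0.3084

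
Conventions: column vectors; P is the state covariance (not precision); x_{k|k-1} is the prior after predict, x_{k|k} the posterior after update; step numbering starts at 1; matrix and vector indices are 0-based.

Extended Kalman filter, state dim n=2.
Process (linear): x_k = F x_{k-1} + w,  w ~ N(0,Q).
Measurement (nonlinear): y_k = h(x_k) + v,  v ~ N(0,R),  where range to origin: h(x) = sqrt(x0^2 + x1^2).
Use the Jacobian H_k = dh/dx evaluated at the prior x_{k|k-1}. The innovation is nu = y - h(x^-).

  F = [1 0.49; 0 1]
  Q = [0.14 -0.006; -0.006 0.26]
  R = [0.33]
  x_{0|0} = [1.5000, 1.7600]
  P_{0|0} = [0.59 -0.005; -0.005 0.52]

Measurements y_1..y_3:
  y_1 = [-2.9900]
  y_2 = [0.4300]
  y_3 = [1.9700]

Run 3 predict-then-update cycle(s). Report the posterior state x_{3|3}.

x_post = [-1.5318, -0.6219]

step 1: x^-=[2.3624, 1.7600]  P^-=[0.8500 0.2438; 0.2438 0.7800]  H_jac=[0.8019 0.5974]  S=[1.3886]  K=[0.5957; 0.4764]  nu=[-5.9359]  x^+=[-1.1739, -1.0678]  P^+=[0.3571 -0.1503; -0.1503 0.4649]
step 2: x^-=[-1.6971, -1.0678]  P^-=[0.4615 0.0715; 0.0715 0.7249]  H_jac=[-0.8464 -0.5325]  S=[0.9306]  K=[-0.4606; -0.4798]  nu=[-1.5751]  x^+=[-0.9716, -0.3120]  P^+=[0.2640 -0.1342; -0.1342 0.5106]
step 3: x^-=[-1.1245, -0.3120]  P^-=[0.3951 0.1100; 0.1100 0.7706]  H_jac=[-0.9636 -0.2674]  S=[0.8086]  K=[-0.5072; -0.3859]  nu=[0.8030]  x^+=[-1.5318, -0.6219]  P^+=[0.1871 -0.0483; -0.0483 0.6502]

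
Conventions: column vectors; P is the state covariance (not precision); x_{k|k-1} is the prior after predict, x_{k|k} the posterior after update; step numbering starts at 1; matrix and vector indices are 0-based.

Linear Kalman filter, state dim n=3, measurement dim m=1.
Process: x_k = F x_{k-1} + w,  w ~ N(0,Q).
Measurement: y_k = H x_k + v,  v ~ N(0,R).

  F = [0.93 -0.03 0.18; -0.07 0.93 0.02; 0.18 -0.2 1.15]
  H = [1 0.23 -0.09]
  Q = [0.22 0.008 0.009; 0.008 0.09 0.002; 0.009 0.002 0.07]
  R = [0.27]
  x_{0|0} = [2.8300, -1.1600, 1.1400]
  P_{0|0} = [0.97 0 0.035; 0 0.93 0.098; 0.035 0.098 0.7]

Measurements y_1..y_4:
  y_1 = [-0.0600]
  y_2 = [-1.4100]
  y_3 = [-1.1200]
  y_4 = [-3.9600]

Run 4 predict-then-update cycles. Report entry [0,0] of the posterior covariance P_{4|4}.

P_post[0,0] = 0.3171

step 1: x^-=[2.8719, -1.2541, 2.0524]  P^-=[1.0931 -0.0620 0.3535; -0.0620 0.9029 -0.0654; 0.3535 -0.0654 1.0338]  S=[1.3298]  K=[0.7874; 0.1140; 0.1846]  nu=[-2.4587]  x^+=[0.9360, -1.5343, 1.5986]  P^+=[0.2687 -0.1813 0.1603; -0.1813 0.8857 -0.0933; 0.1603 -0.0933 0.9885]
step 2: x^-=[1.2042, -1.4604, 2.3137]  P^-=[0.5500 -0.2025 0.4818; -0.2025 0.8774 -0.2881; 0.4818 -0.2881 1.5438]  S=[0.7110]  K=[0.6471; 0.0355; 0.3890]  nu=[-2.0701]  x^+=[-0.1353, -1.5340, 1.5084]  P^+=[0.2523 -0.2188 0.3028; -0.2188 0.8765 -0.2979; 0.3028 -0.2979 1.4361]
step 3: x^-=[0.1917, -1.3870, 2.0171]  P^-=[0.6023 -0.2653 0.7503; -0.2653 0.8665 -0.5116; 0.7503 -0.5116 2.2907]  S=[0.7008]  K=[0.6761; -0.0285; 0.6086]  nu=[-0.8111]  x^+=[-0.3567, -1.3639, 1.5234]  P^+=[0.2820 -0.2518 0.4620; -0.2518 0.8659 -0.4994; 0.4620 -0.4994 2.0311]
step 4: x^-=[-0.0166, -1.2129, 1.9605]  P^-=[0.7046 -0.3260 1.0743; -0.3260 0.8540 -0.7292; 1.0743 -0.7292 3.2390]  S=[0.7329]  K=[0.7272; -0.0873; 0.8393]  nu=[-3.4880]  x^+=[-2.5531, -0.9084, -0.9668]  P^+=[0.3171 -0.2795 0.6270; -0.2795 0.8484 -0.6755; 0.6270 -0.6755 2.7228]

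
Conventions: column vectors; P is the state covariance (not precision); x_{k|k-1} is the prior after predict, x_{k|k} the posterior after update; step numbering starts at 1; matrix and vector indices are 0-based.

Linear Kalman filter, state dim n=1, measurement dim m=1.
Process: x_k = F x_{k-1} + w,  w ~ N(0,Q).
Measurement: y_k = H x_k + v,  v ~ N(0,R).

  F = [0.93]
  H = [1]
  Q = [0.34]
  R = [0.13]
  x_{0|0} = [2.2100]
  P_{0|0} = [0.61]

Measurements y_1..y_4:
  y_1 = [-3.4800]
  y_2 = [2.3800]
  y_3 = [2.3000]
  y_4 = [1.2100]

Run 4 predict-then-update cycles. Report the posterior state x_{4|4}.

x_post = [1.3693]

step 1: x^-=[2.0553]  P^-=[0.8676]  S=[0.9976]  K=[0.8697]  nu=[-5.5353]  x^+=[-2.7587]  P^+=[0.1131]
step 2: x^-=[-2.5656]  P^-=[0.4378]  S=[0.5678]  K=[0.7710]  nu=[4.9456]  x^+=[1.2477]  P^+=[0.1002]
step 3: x^-=[1.1603]  P^-=[0.4267]  S=[0.5567]  K=[0.7665]  nu=[1.1397]  x^+=[2.0339]  P^+=[0.0996]
step 4: x^-=[1.8915]  P^-=[0.4262]  S=[0.5562]  K=[0.7663]  nu=[-0.6815]  x^+=[1.3693]  P^+=[0.0996]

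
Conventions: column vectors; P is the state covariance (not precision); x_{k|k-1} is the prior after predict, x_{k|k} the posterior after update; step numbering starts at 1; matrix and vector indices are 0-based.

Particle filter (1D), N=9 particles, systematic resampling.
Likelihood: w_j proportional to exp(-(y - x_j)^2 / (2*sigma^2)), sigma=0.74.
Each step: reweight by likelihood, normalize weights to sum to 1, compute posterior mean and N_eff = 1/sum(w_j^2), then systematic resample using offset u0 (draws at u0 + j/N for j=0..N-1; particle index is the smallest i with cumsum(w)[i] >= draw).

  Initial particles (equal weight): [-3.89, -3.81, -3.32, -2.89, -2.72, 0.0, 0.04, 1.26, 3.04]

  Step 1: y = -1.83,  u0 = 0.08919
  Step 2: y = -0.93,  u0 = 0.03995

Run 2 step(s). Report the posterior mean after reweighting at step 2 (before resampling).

post_mean = -1.1514

step 1: w=[0.0187, 0.0251, 0.1184, 0.3223, 0.4362, 0.0423, 0.0369, 0.0001, 0.0000]  mean=-2.6776  Neff=3.2018  idx=[2, 3, 3, 3, 4, 4, 4, 4, 6]
step 2: w=[0.0074, 0.0409, 0.0409, 0.0409, 0.0731, 0.0731, 0.0731, 0.0731, 0.5775]  mean=-1.1514  Neff=2.7781  idx=[1, 4, 5, 7, 8, 8, 8, 8, 8]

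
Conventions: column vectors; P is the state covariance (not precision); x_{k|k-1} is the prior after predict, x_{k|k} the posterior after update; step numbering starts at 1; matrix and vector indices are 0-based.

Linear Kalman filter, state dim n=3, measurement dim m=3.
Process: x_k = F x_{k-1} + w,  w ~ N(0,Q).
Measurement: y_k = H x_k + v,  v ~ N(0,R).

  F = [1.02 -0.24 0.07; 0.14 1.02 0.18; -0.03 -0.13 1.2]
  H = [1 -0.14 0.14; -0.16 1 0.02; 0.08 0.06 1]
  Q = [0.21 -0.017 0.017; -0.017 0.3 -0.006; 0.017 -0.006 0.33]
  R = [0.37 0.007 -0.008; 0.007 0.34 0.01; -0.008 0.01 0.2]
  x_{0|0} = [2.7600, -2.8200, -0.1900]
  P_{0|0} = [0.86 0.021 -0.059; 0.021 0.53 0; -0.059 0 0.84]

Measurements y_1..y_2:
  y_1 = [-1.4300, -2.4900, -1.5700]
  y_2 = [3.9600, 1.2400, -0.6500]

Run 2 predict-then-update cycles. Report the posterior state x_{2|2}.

step 1: x^-=[3.4787, -2.5242, 0.0558]  P^-=[1.1207 -0.0036 0.0031; -0.0036 0.8985 0.0909; 0.0031 0.0909 1.5537]  S=[1.5370 -0.2850 0.2826; -0.2850 1.2726 0.1709; 0.2826 0.1709 1.7755]  K=[0.7488 0.0334 -0.0703; 0.0571 0.7203 0.0030; -0.0335 -0.0311 0.8866]  nu=[-5.2699, 0.5897, -1.7526]  x^+=[-0.3247, -2.4055, -1.3397]  P^+=[0.2934 0.0638 -0.0470; 0.0638 0.2558 -0.0131; -0.0470 -0.0131 0.1818]
step 2: x^-=[0.1524, -2.7403, -1.2852]  P^-=[0.4934 0.0193 -0.0303; 0.0193 0.5888 -0.0284; -0.0303 -0.0284 0.6044]  S=[0.8740 -0.1367 0.0852; -0.1367 0.9346 0.0289; 0.0852 0.0289 0.8016]  K=[0.5643 0.0196 -0.0478; 0.0232 0.6300 -0.0145; -0.0124 -0.0373 0.7515]  nu=[3.6039, 4.0303, 0.7874]  x^+=[2.2274, -0.1290, -0.8882]  P^+=[0.2206 0.0461 -0.0343; 0.0461 0.2219 -0.0138; -0.0343 -0.0138 0.1536]

x_post = [2.2274, -0.1290, -0.8882]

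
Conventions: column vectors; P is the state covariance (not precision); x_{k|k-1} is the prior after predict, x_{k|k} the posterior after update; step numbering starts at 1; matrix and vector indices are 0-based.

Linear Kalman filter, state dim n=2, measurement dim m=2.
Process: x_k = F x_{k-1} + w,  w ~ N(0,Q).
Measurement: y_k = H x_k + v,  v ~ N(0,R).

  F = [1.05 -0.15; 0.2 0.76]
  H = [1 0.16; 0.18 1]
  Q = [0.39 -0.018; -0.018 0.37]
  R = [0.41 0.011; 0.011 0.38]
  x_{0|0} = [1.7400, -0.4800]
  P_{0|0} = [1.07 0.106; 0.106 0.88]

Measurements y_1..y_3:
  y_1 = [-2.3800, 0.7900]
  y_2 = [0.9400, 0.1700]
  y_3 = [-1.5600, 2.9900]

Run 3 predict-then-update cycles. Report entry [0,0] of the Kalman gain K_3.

K[0,0] = 0.6330

step 1: x^-=[1.8990, -0.0168]  P^-=[1.5561 0.1878; 0.1878 0.9533]  S=[2.0506 0.6368; 0.6368 1.4513]  K=[0.7796 -0.0197; -0.0524 0.7031]  nu=[-4.2763, 0.4650]  x^+=[-1.4441, 0.5342]  P^+=[0.3287 -0.0581; -0.0581 0.2771]
step 2: x^-=[-1.5964, 0.1172]  P^-=[0.7769 -0.0252; -0.0252 0.5255]  S=[1.1923 0.2090; 0.2090 0.9216]  K=[0.6524 -0.0235; -0.0518 0.5770]  nu=[2.5177, 0.3402]  x^+=[0.0380, 0.1832]  P^+=[0.2754 -0.0513; -0.0513 0.2279]
step 3: x^-=[0.0124, 0.1468]  P^-=[0.7150 -0.0256; -0.0256 0.4971]  S=[1.1295 0.1929; 0.1929 0.8910]  K=[0.6330 -0.0213; -0.0484 0.5632]  nu=[-1.5959, 2.8409]  x^+=[-1.0584, 1.8240]  P^+=[0.2672 -0.0492; -0.0492 0.2223]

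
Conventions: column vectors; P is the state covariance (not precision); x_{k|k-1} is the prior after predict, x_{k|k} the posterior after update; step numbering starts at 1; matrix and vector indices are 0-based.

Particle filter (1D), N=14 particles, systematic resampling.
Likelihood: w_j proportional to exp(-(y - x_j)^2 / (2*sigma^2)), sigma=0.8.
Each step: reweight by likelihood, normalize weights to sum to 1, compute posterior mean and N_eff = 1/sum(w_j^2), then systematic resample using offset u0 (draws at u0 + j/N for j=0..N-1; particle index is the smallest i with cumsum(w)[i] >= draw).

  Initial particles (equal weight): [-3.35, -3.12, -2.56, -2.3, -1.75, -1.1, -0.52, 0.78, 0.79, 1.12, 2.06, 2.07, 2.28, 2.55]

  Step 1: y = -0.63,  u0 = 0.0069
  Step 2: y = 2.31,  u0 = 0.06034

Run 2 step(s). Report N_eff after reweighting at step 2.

step 1: w=[0.0011, 0.0027, 0.0188, 0.0390, 0.1292, 0.2897, 0.3411, 0.0728, 0.0712, 0.0315, 0.0012, 0.0012, 0.0005, 0.0001]  mean=-0.7172  Neff=4.3439  idx=[2, 4, 4, 5, 5, 5, 5, 6, 6, 6, 6, 6, 7, 8]
step 2: w=[0.0000, 0.0000, 0.0000, 0.0003, 0.0003, 0.0003, 0.0003, 0.0057, 0.0057, 0.0057, 0.0057, 0.0057, 0.4792, 0.4908]  mean=0.7451  Neff=2.1245  idx=[12, 12, 12, 12, 12, 12, 12, 13, 13, 13, 13, 13, 13, 13]

N_eff = 2.1245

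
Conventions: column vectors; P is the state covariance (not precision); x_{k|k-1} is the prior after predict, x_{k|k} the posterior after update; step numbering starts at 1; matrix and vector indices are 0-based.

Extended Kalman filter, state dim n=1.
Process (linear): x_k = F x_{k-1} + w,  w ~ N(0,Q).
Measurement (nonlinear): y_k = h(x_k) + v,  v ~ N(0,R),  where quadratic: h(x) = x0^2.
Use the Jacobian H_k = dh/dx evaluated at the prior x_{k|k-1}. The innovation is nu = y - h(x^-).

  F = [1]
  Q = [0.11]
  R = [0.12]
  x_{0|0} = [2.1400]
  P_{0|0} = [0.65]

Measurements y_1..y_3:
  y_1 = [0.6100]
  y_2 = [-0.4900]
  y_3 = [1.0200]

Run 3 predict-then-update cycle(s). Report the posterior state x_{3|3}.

step 1: x^-=[2.1400]  P^-=[0.7600]  H_jac=[4.2800]  S=[14.0420]  K=[0.2316]  nu=[-3.9696]  x^+=[1.2204]  P^+=[0.0065]
step 2: x^-=[1.2204]  P^-=[0.1165]  H_jac=[2.4409]  S=[0.8141]  K=[0.3493]  nu=[-1.9795]  x^+=[0.5290]  P^+=[0.0172]
step 3: x^-=[0.5290]  P^-=[0.1272]  H_jac=[1.0580]  S=[0.2624]  K=[0.5129]  nu=[0.7401]  x^+=[0.9086]  P^+=[0.0582]

x_post = [0.9086]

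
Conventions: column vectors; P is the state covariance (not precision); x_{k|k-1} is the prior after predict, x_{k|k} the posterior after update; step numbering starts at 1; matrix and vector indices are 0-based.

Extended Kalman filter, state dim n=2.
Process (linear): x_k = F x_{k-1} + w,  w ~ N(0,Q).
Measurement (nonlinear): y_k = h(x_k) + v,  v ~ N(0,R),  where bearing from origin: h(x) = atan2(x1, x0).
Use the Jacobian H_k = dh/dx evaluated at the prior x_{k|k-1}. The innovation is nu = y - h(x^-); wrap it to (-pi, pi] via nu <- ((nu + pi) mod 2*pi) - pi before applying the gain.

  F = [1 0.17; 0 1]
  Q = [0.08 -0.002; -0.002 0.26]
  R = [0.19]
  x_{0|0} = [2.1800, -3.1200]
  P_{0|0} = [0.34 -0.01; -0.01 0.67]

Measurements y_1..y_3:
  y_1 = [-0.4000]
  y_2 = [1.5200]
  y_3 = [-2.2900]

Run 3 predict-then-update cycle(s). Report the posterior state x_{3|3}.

x_post = [2.3812, -3.1347]

step 1: x^-=[1.6496, -3.1200]  P^-=[0.4360 0.1019; 0.1019 0.9300]  H_jac=[0.2505 0.1324]  S=[0.2404]  K=[0.5103; 0.6185]  nu=[0.6844]  x^+=[1.9989, -2.6967]  P^+=[0.3733 0.0260; 0.0260 0.8380]
step 2: x^-=[1.5405, -2.6967]  P^-=[0.4864 0.1665; 0.1665 1.0980]  H_jac=[0.2796 0.1597]  S=[0.2709]  K=[0.6002; 0.8192]  nu=[2.5718]  x^+=[3.0840, -0.5899]  P^+=[0.3888 0.0333; 0.0333 0.9162]
step 3: x^-=[2.9837, -0.5899]  P^-=[0.5066 0.1871; 0.1871 1.1762]  H_jac=[0.0638 0.3225]  S=[0.3221]  K=[0.2876; 1.2148]  nu=[-2.0948]  x^+=[2.3812, -3.1347]  P^+=[0.4800 0.0745; 0.0745 0.7009]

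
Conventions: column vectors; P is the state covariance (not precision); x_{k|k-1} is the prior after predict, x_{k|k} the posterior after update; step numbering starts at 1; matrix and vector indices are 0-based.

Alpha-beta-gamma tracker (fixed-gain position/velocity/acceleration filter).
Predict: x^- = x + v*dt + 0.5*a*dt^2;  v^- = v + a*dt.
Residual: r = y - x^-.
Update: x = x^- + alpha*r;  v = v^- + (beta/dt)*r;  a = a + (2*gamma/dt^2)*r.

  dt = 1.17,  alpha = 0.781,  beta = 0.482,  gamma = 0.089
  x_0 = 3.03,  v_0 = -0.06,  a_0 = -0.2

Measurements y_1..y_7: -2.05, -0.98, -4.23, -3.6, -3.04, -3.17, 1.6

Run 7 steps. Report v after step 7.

step 1: x_pred=2.8229  r=-4.8729  x^+=-0.9828  v^+=-2.3015  a^+=-0.8336
step 2: x_pred=-4.2461  r=3.2661  x^+=-1.6953  v^+=-1.9313  a^+=-0.4089
step 3: x_pred=-4.2348  r=0.0048  x^+=-4.2310  v^+=-2.4078  a^+=-0.4083
step 4: x_pred=-7.3276  r=3.7276  x^+=-4.4163  v^+=-1.3498  a^+=0.0764
step 5: x_pred=-5.9434  r=2.9034  x^+=-3.6758  v^+=-0.0644  a^+=0.4539
step 6: x_pred=-3.4405  r=0.2705  x^+=-3.2292  v^+=0.5781  a^+=0.4891
step 7: x_pred=-2.2180  r=3.8180  x^+=0.7638  v^+=2.7233  a^+=0.9856

v_post = 2.7233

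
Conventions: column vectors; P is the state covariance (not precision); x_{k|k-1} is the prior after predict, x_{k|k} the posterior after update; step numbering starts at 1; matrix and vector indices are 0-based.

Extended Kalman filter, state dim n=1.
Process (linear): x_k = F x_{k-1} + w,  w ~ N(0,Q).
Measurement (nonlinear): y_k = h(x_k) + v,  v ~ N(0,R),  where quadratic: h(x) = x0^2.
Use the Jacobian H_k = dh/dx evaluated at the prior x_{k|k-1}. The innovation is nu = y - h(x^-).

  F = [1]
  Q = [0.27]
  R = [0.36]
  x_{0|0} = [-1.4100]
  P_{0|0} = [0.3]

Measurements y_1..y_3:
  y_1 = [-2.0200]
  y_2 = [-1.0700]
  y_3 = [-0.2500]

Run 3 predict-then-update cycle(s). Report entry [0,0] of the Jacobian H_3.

step 1: x^-=[-1.4100]  P^-=[0.5700]  H_jac=[-2.8200]  S=[4.8929]  K=[-0.3285]  nu=[-4.0081]  x^+=[-0.0933]  P^+=[0.0419]
step 2: x^-=[-0.0933]  P^-=[0.3119]  H_jac=[-0.1865]  S=[0.3709]  K=[-0.1569]  nu=[-1.0787]  x^+=[0.0760]  P^+=[0.3028]
step 3: x^-=[0.0760]  P^-=[0.5728]  H_jac=[0.1520]  S=[0.3732]  K=[0.2332]  nu=[-0.2558]  x^+=[0.0163]  P^+=[0.5525]

H_jac[0,0] = 0.1520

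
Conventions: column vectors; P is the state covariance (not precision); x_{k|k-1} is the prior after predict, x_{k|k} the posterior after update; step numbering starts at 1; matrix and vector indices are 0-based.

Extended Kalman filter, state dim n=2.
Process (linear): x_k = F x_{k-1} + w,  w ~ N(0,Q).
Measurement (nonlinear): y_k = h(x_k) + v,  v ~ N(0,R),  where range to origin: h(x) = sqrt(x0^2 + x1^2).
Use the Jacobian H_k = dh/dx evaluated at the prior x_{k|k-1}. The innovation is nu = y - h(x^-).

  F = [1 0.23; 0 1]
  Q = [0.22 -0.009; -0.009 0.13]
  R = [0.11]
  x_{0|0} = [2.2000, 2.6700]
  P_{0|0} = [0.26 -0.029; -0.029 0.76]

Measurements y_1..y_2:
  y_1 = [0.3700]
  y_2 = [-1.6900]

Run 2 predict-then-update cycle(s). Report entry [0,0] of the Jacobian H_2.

H_jac[0,0] = 1.0000

step 1: x^-=[2.8141, 2.6700]  P^-=[0.5069 0.1368; 0.1368 0.8900]  H_jac=[0.7254 0.6883]  S=[0.9350]  K=[0.4940; 0.7613]  nu=[-3.5092]  x^+=[1.0807, -0.0016]  P^+=[0.2787 -0.2148; -0.2148 0.3481]
step 2: x^-=[1.0803, -0.0016]  P^-=[0.4183 -0.1438; -0.1438 0.4781]  H_jac=[1.0000 -0.0015]  S=[0.5287]  K=[0.7916; -0.2732]  nu=[-2.7703]  x^+=[-1.1126, 0.7553]  P^+=[0.0870 -0.0294; -0.0294 0.4386]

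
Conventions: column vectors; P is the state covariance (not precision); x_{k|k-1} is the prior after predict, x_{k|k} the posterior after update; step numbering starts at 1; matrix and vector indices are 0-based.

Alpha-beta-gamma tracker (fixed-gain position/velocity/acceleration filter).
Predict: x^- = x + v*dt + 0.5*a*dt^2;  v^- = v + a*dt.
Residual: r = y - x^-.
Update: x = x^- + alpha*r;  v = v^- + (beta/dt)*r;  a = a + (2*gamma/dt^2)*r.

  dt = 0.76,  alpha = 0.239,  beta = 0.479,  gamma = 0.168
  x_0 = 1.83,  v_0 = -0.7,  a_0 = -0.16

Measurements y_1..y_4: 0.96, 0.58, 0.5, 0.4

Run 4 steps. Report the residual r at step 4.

step 1: x_pred=1.2518  r=-0.2918  x^+=1.1821  v^+=-1.0055  a^+=-0.3297
step 2: x_pred=0.3226  r=0.2574  x^+=0.3841  v^+=-1.0939  a^+=-0.1800
step 3: x_pred=-0.4992  r=0.9992  x^+=-0.2604  v^+=-0.6010  a^+=0.4012
step 4: x_pred=-0.6013  r=1.0013  x^+=-0.3620  v^+=0.3350  a^+=0.9837

resid = 1.0013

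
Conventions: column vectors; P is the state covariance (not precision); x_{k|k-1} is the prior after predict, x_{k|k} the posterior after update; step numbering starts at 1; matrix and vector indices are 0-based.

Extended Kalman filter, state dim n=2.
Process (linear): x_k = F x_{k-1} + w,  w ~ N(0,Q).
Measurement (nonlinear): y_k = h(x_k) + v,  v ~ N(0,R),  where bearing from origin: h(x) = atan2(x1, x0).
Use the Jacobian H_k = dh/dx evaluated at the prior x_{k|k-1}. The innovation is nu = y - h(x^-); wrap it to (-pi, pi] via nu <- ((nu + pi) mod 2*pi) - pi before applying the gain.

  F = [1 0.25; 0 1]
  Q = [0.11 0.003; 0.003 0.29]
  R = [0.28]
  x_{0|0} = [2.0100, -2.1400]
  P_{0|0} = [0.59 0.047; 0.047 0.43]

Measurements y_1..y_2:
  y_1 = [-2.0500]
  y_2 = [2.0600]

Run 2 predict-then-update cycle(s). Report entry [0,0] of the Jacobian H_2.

step 1: x^-=[1.4750, -2.1400]  P^-=[0.7504 0.1575; 0.1575 0.7200]  H_jac=[0.3168 0.2183]  S=[0.4114]  K=[0.6614; 0.5034]  nu=[-1.0827]  x^+=[0.7589, -2.6850]  P^+=[0.5704 0.0205; 0.0205 0.6157]
step 2: x^-=[0.0877, -2.6850]  P^-=[0.7292 0.1775; 0.1775 0.9057]  H_jac=[0.3720 0.0122]  S=[0.3827]  K=[0.7146; 0.2013]  nu=[-2.6850]  x^+=[-1.8309, -3.2255]  P^+=[0.5338 0.1224; 0.1224 0.8902]

H_jac[0,0] = 0.3720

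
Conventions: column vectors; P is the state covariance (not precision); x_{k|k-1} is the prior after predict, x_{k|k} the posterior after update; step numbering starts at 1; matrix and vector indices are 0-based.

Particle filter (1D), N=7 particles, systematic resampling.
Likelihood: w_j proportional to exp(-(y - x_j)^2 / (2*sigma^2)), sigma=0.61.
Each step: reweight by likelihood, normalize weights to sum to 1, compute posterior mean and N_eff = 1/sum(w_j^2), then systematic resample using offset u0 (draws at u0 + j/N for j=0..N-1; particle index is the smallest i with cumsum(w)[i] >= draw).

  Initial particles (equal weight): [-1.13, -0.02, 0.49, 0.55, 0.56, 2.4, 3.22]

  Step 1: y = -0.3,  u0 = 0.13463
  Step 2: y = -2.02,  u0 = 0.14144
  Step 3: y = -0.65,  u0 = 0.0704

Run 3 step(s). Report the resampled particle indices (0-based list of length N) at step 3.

resampled_idx = [0, 1, 2, 3, 4, 4, 5]

step 1: w=[0.1599, 0.3633, 0.1745, 0.1529, 0.1494, 0.0000, 0.0000]  mean=0.0653  Neff=4.2793  idx=[0, 1, 1, 2, 3, 3, 4]
step 2: w=[0.9721, 0.0131, 0.0131, 0.0006, 0.0004, 0.0004, 0.0004]  mean=-1.0981  Neff=1.0577  idx=[0, 0, 0, 0, 0, 0, 3]
step 3: w=[0.1603, 0.1603, 0.1603, 0.1603, 0.1603, 0.1603, 0.0381]  mean=-1.0683  Neff=6.4243  idx=[0, 1, 2, 3, 4, 4, 5]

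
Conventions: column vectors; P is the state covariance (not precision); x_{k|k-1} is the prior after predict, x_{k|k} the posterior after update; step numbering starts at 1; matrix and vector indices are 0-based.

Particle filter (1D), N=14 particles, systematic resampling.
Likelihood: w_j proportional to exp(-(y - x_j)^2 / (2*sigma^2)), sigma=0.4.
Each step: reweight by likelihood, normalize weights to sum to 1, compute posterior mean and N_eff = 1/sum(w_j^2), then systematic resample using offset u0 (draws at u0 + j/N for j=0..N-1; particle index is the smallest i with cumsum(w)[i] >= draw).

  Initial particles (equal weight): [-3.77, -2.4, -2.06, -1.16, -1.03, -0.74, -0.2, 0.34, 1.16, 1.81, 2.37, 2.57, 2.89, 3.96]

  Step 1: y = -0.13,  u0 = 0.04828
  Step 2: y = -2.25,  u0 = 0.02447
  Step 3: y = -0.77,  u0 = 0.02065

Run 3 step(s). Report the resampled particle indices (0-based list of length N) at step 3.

step 1: w=[0.0000, 0.0000, 0.0000, 0.0189, 0.0414, 0.1628, 0.5129, 0.2611, 0.0029, 0.0000, 0.0000, 0.0000, 0.0000, 0.0000]  mean=-0.1955  Neff=2.7794  idx=[4, 5, 5, 6, 6, 6, 6, 6, 6, 6, 7, 7, 7, 7]
step 2: w=[0.8547, 0.0720, 0.0720, 0.0002, 0.0002, 0.0002, 0.0002, 0.0002, 0.0002, 0.0002, 0.0000, 0.0000, 0.0000, 0.0000]  mean=-0.9872  Neff=1.3496  idx=[0, 0, 0, 0, 0, 0, 0, 0, 0, 0, 0, 0, 1, 2]
step 3: w=[0.0691, 0.0691, 0.0691, 0.0691, 0.0691, 0.0691, 0.0691, 0.0691, 0.0691, 0.0691, 0.0691, 0.0691, 0.0852, 0.0852]  mean=-0.9806  Neff=13.9143  idx=[0, 1, 2, 3, 4, 5, 6, 7, 8, 9, 10, 11, 12, 13]

resampled_idx = [0, 1, 2, 3, 4, 5, 6, 7, 8, 9, 10, 11, 12, 13]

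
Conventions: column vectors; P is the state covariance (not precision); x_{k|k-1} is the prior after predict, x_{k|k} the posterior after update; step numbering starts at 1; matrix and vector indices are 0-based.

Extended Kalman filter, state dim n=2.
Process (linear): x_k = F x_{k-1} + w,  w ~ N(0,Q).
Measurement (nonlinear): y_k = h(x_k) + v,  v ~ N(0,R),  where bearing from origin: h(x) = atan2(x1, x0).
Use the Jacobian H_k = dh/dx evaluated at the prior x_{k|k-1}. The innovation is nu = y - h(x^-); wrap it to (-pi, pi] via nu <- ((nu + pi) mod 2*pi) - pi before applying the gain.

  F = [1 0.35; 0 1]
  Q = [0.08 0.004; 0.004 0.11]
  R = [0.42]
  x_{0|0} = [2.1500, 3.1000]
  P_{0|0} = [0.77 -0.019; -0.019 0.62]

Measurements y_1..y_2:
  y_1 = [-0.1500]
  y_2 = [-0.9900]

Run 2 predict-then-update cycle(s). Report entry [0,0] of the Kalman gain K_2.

K[0,0] = -0.1122

step 1: x^-=[3.2350, 3.1000]  P^-=[0.9126 0.2020; 0.2020 0.7300]  H_jac=[-0.1544 0.1611]  S=[0.4507]  K=[-0.2405; 0.1918]  nu=[-0.9141]  x^+=[3.4548, 2.9247]  P^+=[0.8866 0.2228; 0.2228 0.7134]
step 2: x^-=[4.4785, 2.9247]  P^-=[1.2099 0.4765; 0.4765 0.8234]  H_jac=[-0.1022 0.1565]  S=[0.4376]  K=[-0.1122; 0.1832]  nu=[-1.5685]  x^+=[4.6545, 2.6372]  P^+=[1.2044 0.4855; 0.4855 0.8087]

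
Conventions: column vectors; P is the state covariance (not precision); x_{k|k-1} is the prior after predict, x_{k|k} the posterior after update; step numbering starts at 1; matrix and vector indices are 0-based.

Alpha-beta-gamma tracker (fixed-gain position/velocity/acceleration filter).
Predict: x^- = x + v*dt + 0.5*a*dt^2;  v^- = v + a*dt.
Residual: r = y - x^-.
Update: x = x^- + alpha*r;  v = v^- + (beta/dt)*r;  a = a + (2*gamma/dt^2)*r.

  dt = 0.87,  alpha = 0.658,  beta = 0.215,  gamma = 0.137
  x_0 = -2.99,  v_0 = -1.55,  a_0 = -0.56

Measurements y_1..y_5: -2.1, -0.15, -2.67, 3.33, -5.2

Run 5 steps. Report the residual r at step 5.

step 1: x_pred=-4.5504  r=2.4504  x^+=-2.9380  v^+=-1.4316  a^+=0.3271
step 2: x_pred=-4.0598  r=3.9098  x^+=-1.4871  v^+=-0.1809  a^+=1.7424
step 3: x_pred=-0.9851  r=-1.6849  x^+=-2.0938  v^+=0.9186  a^+=1.1325
step 4: x_pred=-0.8660  r=4.1960  x^+=1.8950  v^+=2.9408  a^+=2.6514
step 5: x_pred=5.4569  r=-10.6569  x^+=-1.5553  v^+=2.6140  a^+=-1.2064

resid = -10.6569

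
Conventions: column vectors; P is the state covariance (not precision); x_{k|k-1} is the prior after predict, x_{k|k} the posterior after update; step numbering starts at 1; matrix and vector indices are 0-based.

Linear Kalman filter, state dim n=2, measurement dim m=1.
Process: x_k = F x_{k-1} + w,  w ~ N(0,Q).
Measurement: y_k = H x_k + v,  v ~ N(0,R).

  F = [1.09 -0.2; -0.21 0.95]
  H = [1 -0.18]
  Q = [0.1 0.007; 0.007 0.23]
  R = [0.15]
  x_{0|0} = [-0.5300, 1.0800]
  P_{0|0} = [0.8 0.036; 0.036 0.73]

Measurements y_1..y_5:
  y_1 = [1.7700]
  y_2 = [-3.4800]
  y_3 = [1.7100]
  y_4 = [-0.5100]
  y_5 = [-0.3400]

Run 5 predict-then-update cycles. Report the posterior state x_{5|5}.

x_post = [-0.2501, 0.5543]

step 1: x^-=[-0.7937, 1.1373]  P^-=[1.0640 -0.2760; -0.2760 0.9097]  S=[1.3428]  K=[0.8293; -0.3275]  nu=[2.7684]  x^+=[1.5023, 0.2306]  P^+=[0.1404 0.0887; 0.0887 0.7657]
step 2: x^-=[1.5913, -0.0964]  P^-=[0.2587 -0.0750; -0.0750 0.8919]  S=[0.4646]  K=[0.5859; -0.5070]  nu=[-5.0887]  x^+=[-1.3901, 2.4836]  P^+=[0.0992 0.0630; 0.0630 0.7724]
step 3: x^-=[-2.0120, 2.6514]  P^-=[0.2213 -0.0946; -0.0946 0.9063]  S=[0.4347]  K=[0.5483; -0.5929]  nu=[4.1992]  x^+=[0.2903, 0.1618]  P^+=[0.0906 0.0467; 0.0467 0.7535]
step 4: x^-=[0.2840, 0.0927]  P^-=[0.2175 -0.1066; -0.1066 0.8954]  S=[0.4349]  K=[0.5442; -0.6158]  nu=[-0.7773]  x^+=[-0.1390, 0.5714]  P^+=[0.0887 0.0391; 0.0391 0.7305]
step 5: x^-=[-0.2658, 0.5720]  P^-=[0.2175 -0.1099; -0.1099 0.8776]  S=[0.4355]  K=[0.5449; -0.6151]  nu=[0.0288]  x^+=[-0.2501, 0.5543]  P^+=[0.0882 0.0360; 0.0360 0.7128]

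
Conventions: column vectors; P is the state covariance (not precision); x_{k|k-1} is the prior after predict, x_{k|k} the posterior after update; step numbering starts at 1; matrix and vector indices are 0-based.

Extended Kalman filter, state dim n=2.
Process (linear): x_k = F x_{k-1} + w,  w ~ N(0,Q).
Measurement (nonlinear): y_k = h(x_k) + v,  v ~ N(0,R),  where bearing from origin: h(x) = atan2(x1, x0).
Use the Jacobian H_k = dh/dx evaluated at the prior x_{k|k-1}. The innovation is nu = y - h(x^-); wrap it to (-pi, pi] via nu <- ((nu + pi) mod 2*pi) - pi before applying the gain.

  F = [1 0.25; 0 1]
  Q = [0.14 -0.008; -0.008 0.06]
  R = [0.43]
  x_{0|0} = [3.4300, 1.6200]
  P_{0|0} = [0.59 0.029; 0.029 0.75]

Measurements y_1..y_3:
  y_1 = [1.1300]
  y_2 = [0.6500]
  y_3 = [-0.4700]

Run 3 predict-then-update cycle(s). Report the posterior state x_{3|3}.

x_post = [4.7390, 1.7277]

step 1: x^-=[3.8350, 1.6200]  P^-=[0.7914 0.2085; 0.2085 0.8100]  H_jac=[-0.0935 0.2213]  S=[0.4679]  K=[-0.0595; 0.3414]  nu=[0.7303]  x^+=[3.7916, 1.8693]  P^+=[0.7897 0.2180; 0.2180 0.7555]
step 2: x^-=[4.2589, 1.8693]  P^-=[1.0859 0.3989; 0.3989 0.8155]  H_jac=[-0.0864 0.1969]  S=[0.4561]  K=[-0.0336; 0.2764]  nu=[0.2364]  x^+=[4.2509, 1.9346]  P^+=[1.0854 0.4031; 0.4031 0.7806]
step 3: x^-=[4.7346, 1.9346]  P^-=[1.4758 0.5903; 0.5903 0.8406]  H_jac=[-0.0740 0.1810]  S=[0.4498]  K=[-0.0051; 0.2412]  nu=[-0.8579]  x^+=[4.7390, 1.7277]  P^+=[1.4758 0.5908; 0.5908 0.8145]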